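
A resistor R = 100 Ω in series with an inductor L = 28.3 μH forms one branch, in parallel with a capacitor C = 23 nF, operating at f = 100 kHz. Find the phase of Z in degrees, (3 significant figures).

ω = 2πf = 628300 rad/s
X_L = ωL = 17.8 Ω
X_C = 1/(ωC) = 69.2 Ω
Branch 1 (R+jX_L): Z₁ = 100 + j17.8 Ω, |Z₁| = 102 Ω
Branch 2 (−jX_C): Z₂ = −j69.2 Ω
Parallel: Z = Z₁Z₂/(Z₁+Z₂), |Z| = 62.5 Ω, ∠Z = -52.7°

-52.7°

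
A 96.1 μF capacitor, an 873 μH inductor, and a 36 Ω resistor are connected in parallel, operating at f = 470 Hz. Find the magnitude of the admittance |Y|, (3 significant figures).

108 mS

ω = 2πf = 2953 rad/s
X_L = ωL = 2.58 Ω
X_C = 1/(ωC) = 3.52 Ω
Parallel: admittances add. Y = 1/R + 1/(jωL) + jωC
Y = (0.0278 − j0.104) S
|Y| = 0.108 S → |Z| = 1/|Y| = 9.28 Ω, ∠Z = −∠Y = 75.1°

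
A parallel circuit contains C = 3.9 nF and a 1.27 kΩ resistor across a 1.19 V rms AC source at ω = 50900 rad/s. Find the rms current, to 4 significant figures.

X_C = 1/(ωC) = 5038 Ω
Parallel: admittances add. Y = 1/R + jωC
Y = (0.0007874 + j0.0001985) S
|Y| = 0.0008120 S → |Z| = 1/|Y| = 1231 Ω, ∠Z = −∠Y = -14.15°
I = V/|Z| = 1.19/1231 = 966.3 μA

966.3 μA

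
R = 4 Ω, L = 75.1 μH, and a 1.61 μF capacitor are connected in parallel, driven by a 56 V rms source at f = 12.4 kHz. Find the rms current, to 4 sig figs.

ω = 2πf = 77910 rad/s
X_L = ωL = 5.851 Ω
X_C = 1/(ωC) = 7.972 Ω
Parallel: admittances add. Y = 1/R + 1/(jωL) + jωC
Y = (0.2500 − j0.04547) S
|Y| = 0.2541 S → |Z| = 1/|Y| = 3.935 Ω, ∠Z = −∠Y = 10.31°
I = V/|Z| = 56/3.935 = 14.23 A

14.23 A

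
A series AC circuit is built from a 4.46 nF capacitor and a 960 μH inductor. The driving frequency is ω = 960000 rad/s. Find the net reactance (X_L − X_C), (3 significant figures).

X_L = ωL = 922 Ω
X_C = 1/(ωC) = 234 Ω
X = 922 − 234 = 688 Ω

688 Ω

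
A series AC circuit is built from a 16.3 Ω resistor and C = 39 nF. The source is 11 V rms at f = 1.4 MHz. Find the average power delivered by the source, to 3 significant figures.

7.19 W

ω = 2πf = 8.796e+06 rad/s
X_C = 1/(ωC) = 2.91 Ω
Z = 16.3 − j2.91 Ω
|Z| = √(16.3² + 2.91²) = 16.6 Ω
∠Z = arctan(-2.91/16.3) = -10.1°
I = V/|Z| = 664 mA
P = VI cos φ = 11 × 0.664 × cos(-10.1°) = 7.19 W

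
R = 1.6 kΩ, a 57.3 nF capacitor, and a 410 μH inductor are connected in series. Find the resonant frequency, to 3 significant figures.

32.8 kHz

ω₀ = 1/√(LC) = 1/√(0.00041 × 5.73e-08) = 206300 rad/s
f₀ = ω₀/(2π) = 32.8 kHz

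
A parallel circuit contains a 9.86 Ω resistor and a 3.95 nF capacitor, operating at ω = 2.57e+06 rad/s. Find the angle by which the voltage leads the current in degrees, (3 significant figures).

-5.72°

X_C = 1/(ωC) = 98.5 Ω
Parallel: admittances add. Y = 1/R + jωC
Y = (0.101 + j0.0102) S
|Y| = 0.102 S → |Z| = 1/|Y| = 9.81 Ω, ∠Z = −∠Y = -5.72°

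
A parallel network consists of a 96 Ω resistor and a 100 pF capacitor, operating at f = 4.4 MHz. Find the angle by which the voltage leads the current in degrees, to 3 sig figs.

ω = 2πf = 2.765e+07 rad/s
X_C = 1/(ωC) = 362 Ω
Parallel: admittances add. Y = 1/R + jωC
Y = (0.0104 + j0.00276) S
|Y| = 0.0108 S → |Z| = 1/|Y| = 92.8 Ω, ∠Z = −∠Y = -14.9°

-14.9°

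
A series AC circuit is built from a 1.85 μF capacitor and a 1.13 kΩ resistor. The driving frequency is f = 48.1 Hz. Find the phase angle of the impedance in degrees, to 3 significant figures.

-57.7°

ω = 2πf = 302.2 rad/s
X_C = 1/(ωC) = 1790 Ω
Z = 1130 − j1790 Ω
|Z| = √(1130² + 1790²) = 2120 Ω
∠Z = arctan(-1790/1130) = -57.7°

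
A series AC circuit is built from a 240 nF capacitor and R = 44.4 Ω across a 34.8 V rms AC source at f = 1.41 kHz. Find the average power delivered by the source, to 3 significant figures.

241 mW

ω = 2πf = 8859 rad/s
X_C = 1/(ωC) = 470 Ω
Z = 44.4 − j470 Ω
|Z| = √(44.4² + 470²) = 472 Ω
∠Z = arctan(-470/44.4) = -84.6°
I = V/|Z| = 73.7 mA
P = VI cos φ = 34.8 × 0.0737 × cos(-84.6°) = 241 mW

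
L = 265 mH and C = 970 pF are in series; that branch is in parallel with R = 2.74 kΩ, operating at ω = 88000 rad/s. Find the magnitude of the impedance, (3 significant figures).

X_L = ωL = 23300 Ω
X_C = 1/(ωC) = 11700 Ω
Branch 1: Z₁ = R = 2740 Ω
Branch 2 (series LC): Z₂ = j(X_L − X_C) = j11600 Ω
Parallel: Z = Z₁Z₂/(Z₁+Z₂), |Z| = 2670 Ω, ∠Z = 13.3°

2670 Ω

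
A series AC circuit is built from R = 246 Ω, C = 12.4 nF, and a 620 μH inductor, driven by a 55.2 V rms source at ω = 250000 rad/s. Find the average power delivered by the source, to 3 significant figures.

8.46 W

X_L = ωL = 155 Ω
X_C = 1/(ωC) = 323 Ω
Net reactance X = X_L − X_C = -168 Ω
Z = 246 − j168 Ω
|Z| = √(246² + 168²) = 298 Ω
∠Z = arctan(-168/246) = -34.3°
I = V/|Z| = 185 mA
P = VI cos φ = 55.2 × 0.185 × cos(-34.3°) = 8.46 W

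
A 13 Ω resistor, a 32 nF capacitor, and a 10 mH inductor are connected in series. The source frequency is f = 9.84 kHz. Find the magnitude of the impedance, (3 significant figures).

114 Ω

ω = 2πf = 61830 rad/s
X_L = ωL = 618 Ω
X_C = 1/(ωC) = 505 Ω
Net reactance X = X_L − X_C = 113 Ω
Z = 13.0 + j113 Ω
|Z| = √(13.0² + 113²) = 114 Ω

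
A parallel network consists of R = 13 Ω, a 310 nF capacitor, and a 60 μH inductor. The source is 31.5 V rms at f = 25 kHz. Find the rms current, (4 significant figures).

3.023 A

ω = 2πf = 157100 rad/s
X_L = ωL = 9.425 Ω
X_C = 1/(ωC) = 20.54 Ω
Parallel: admittances add. Y = 1/R + 1/(jωL) + jωC
Y = (0.07692 − j0.05741) S
|Y| = 0.09598 S → |Z| = 1/|Y| = 10.42 Ω, ∠Z = −∠Y = 36.73°
I = V/|Z| = 31.5/10.42 = 3.023 A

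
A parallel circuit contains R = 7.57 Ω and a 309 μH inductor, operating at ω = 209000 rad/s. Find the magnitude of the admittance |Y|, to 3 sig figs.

X_L = ωL = 64.6 Ω
Parallel: admittances add. Y = 1/R + 1/(jωL)
Y = (0.132 − j0.0155) S
|Y| = 0.133 S → |Z| = 1/|Y| = 7.52 Ω, ∠Z = −∠Y = 6.69°

133 mS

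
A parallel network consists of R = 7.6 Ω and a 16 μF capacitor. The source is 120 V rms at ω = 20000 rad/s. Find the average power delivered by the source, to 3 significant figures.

1.89 kW

X_C = 1/(ωC) = 3.12 Ω
Parallel: admittances add. Y = 1/R + jωC
Y = (0.132 + j0.320) S
|Y| = 0.346 S → |Z| = 1/|Y| = 2.89 Ω, ∠Z = −∠Y = -67.6°
I = V/|Z| = 41.5 A
P = VI cos φ = 120 × 41.5 × cos(-67.6°) = 1.89 kW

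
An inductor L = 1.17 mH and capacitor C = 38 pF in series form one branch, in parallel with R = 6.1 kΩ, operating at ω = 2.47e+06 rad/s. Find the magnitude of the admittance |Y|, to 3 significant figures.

208 μS

X_L = ωL = 2890 Ω
X_C = 1/(ωC) = 10700 Ω
Branch 1: Z₁ = R = 6100 Ω
Branch 2 (series LC): Z₂ = j(X_L − X_C) = −j7760 Ω
Parallel: Z = Z₁Z₂/(Z₁+Z₂), |Z| = 4800 Ω, ∠Z = -38.2°
|Y| = 1/|Z| = 208 μS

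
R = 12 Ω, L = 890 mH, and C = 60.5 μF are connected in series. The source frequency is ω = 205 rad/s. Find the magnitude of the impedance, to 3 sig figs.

103 Ω

X_L = ωL = 182 Ω
X_C = 1/(ωC) = 80.6 Ω
Net reactance X = X_L − X_C = 102 Ω
Z = 12.0 + j102 Ω
|Z| = √(12.0² + 102²) = 103 Ω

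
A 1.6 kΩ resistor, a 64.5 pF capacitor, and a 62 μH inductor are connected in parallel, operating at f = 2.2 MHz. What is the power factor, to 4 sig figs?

ω = 2πf = 1.382e+07 rad/s
X_L = ωL = 857.0 Ω
X_C = 1/(ωC) = 1122 Ω
Parallel: admittances add. Y = 1/R + 1/(jωL) + jωC
Y = (0.0006250 − j0.0002752) S
|Y| = 0.0006829 S → |Z| = 1/|Y| = 1464 Ω, ∠Z = −∠Y = 23.77°
cos φ = cos(23.77°) = 0.9152

0.9152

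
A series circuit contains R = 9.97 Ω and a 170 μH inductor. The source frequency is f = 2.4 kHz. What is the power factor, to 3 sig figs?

ω = 2πf = 15080 rad/s
X_L = ωL = 2.56 Ω
Z = 9.97 + j2.56 Ω
|Z| = √(9.97² + 2.56²) = 10.3 Ω
∠Z = arctan(2.56/9.97) = 14.4°
cos φ = cos(14.4°) = 0.968

0.968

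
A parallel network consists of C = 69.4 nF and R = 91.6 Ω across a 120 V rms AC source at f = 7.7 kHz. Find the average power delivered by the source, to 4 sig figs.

ω = 2πf = 48380 rad/s
X_C = 1/(ωC) = 297.8 Ω
Parallel: admittances add. Y = 1/R + jωC
Y = (0.01092 + j0.003358) S
|Y| = 0.01142 S → |Z| = 1/|Y| = 87.55 Ω, ∠Z = −∠Y = -17.10°
I = V/|Z| = 1.371 A
P = VI cos φ = 120 × 1.371 × cos(-17.10°) = 157.2 W

157.2 W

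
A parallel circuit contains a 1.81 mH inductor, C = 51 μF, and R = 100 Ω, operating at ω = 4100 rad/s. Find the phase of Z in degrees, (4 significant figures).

X_L = ωL = 7.421 Ω
X_C = 1/(ωC) = 4.782 Ω
Parallel: admittances add. Y = 1/R + 1/(jωL) + jωC
Y = (0.01000 + j0.07435) S
|Y| = 0.07502 S → |Z| = 1/|Y| = 13.33 Ω, ∠Z = −∠Y = -82.34°

-82.34°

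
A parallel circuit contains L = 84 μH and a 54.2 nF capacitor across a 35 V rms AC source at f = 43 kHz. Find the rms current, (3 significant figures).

1.03 A

ω = 2πf = 270200 rad/s
X_L = ωL = 22.7 Ω
X_C = 1/(ωC) = 68.3 Ω
Parallel: admittances add. Y = 1/(jωL) + jωC
Y = (0 − j0.0294) S
|Y| = 0.0294 S → |Z| = 1/|Y| = 34.0 Ω, ∠Z = −∠Y = 90.0°
I = V/|Z| = 35/34.0 = 1.03 A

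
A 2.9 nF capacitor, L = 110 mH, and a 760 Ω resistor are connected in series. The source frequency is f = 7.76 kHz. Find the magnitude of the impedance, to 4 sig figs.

ω = 2πf = 48760 rad/s
X_L = ωL = 5363 Ω
X_C = 1/(ωC) = 7072 Ω
Net reactance X = X_L − X_C = -1709 Ω
Z = 760.0 − j1709 Ω
|Z| = √(760.0² + 1709²) = 1870 Ω

1870 Ω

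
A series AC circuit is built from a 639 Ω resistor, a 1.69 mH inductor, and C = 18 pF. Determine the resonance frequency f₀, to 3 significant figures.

ω₀ = 1/√(LC) = 1/√(0.00169 × 1.8e-11) = 5.734e+06 rad/s
f₀ = ω₀/(2π) = 913 kHz

913 kHz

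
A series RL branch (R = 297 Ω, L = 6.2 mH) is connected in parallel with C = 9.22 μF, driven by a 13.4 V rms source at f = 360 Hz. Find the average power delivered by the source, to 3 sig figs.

603 mW

ω = 2πf = 2262 rad/s
X_L = ωL = 14.0 Ω
X_C = 1/(ωC) = 47.9 Ω
Branch 1 (R+jX_L): Z₁ = 297 + j14.0 Ω, |Z₁| = 297 Ω
Branch 2 (−jX_C): Z₂ = −j47.9 Ω
Parallel: Z = Z₁Z₂/(Z₁+Z₂), |Z| = 47.7 Ω, ∠Z = -80.8°
I = V/|Z| = 281 mA
P = VI cos φ = 13.4 × 0.281 × cos(-80.8°) = 603 mW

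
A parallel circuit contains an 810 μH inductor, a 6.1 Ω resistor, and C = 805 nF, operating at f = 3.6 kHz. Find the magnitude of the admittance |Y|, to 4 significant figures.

ω = 2πf = 22620 rad/s
X_L = ωL = 18.32 Ω
X_C = 1/(ωC) = 54.92 Ω
Parallel: admittances add. Y = 1/R + 1/(jωL) + jωC
Y = (0.1639 − j0.03637) S
|Y| = 0.1679 S → |Z| = 1/|Y| = 5.955 Ω, ∠Z = −∠Y = 12.51°

167.9 mS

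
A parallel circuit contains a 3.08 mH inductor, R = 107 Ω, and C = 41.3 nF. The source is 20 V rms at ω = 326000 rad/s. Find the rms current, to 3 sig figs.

X_L = ωL = 1000 Ω
X_C = 1/(ωC) = 74.3 Ω
Parallel: admittances add. Y = 1/R + 1/(jωL) + jωC
Y = (0.00935 + j0.0125) S
|Y| = 0.0156 S → |Z| = 1/|Y| = 64.2 Ω, ∠Z = −∠Y = -53.1°
I = V/|Z| = 20/64.2 = 312 mA

312 mA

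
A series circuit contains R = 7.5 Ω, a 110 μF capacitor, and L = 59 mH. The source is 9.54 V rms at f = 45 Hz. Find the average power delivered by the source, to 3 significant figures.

2.31 W

ω = 2πf = 282.7 rad/s
X_L = ωL = 16.7 Ω
X_C = 1/(ωC) = 32.2 Ω
Net reactance X = X_L − X_C = -15.5 Ω
Z = 7.50 − j15.5 Ω
|Z| = √(7.50² + 15.5²) = 17.2 Ω
∠Z = arctan(-15.5/7.50) = -64.1°
I = V/|Z| = 555 mA
P = VI cos φ = 9.54 × 0.555 × cos(-64.1°) = 2.31 W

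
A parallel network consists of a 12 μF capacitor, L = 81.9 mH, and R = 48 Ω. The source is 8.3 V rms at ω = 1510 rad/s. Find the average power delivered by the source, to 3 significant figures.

1.44 W

X_L = ωL = 124 Ω
X_C = 1/(ωC) = 55.2 Ω
Parallel: admittances add. Y = 1/R + 1/(jωL) + jωC
Y = (0.0208 + j0.0100) S
|Y| = 0.0231 S → |Z| = 1/|Y| = 43.2 Ω, ∠Z = −∠Y = -25.7°
I = V/|Z| = 192 mA
P = VI cos φ = 8.3 × 0.192 × cos(-25.7°) = 1.44 W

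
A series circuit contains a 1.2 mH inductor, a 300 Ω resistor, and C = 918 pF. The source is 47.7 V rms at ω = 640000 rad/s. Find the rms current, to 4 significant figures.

48.62 mA

X_L = ωL = 768.0 Ω
X_C = 1/(ωC) = 1702 Ω
Net reactance X = X_L − X_C = -934.1 Ω
Z = 300.0 − j934.1 Ω
|Z| = √(300.0² + 934.1²) = 981.1 Ω
I = V/|Z| = 47.7/981.1 = 48.62 mA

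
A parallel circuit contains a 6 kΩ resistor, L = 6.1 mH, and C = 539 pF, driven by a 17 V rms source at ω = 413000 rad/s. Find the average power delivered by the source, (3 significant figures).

48.2 mW

X_L = ωL = 2520 Ω
X_C = 1/(ωC) = 4490 Ω
Parallel: admittances add. Y = 1/R + 1/(jωL) + jωC
Y = (0.000167 − j0.000174) S
|Y| = 0.000241 S → |Z| = 1/|Y| = 4150 Ω, ∠Z = −∠Y = 46.3°
I = V/|Z| = 4.10 mA
P = VI cos φ = 17 × 0.00410 × cos(46.3°) = 48.2 mW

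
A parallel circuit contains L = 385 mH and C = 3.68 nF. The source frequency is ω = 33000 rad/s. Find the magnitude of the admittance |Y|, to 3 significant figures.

42.7 μS

X_L = ωL = 12700 Ω
X_C = 1/(ωC) = 8230 Ω
Parallel: admittances add. Y = 1/(jωL) + jωC
Y = (0 + j4.27e-05) S
|Y| = 4.27e-05 S → |Z| = 1/|Y| = 23400 Ω, ∠Z = −∠Y = -90.0°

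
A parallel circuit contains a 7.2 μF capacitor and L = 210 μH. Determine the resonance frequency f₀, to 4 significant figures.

4.093 kHz

ω₀ = 1/√(LC) = 1/√(0.00021 × 7.2e-06) = 25720 rad/s
f₀ = ω₀/(2π) = 4.093 kHz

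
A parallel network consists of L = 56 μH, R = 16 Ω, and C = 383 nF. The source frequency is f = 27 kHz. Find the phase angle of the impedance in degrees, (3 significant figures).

32.8°

ω = 2πf = 169600 rad/s
X_L = ωL = 9.50 Ω
X_C = 1/(ωC) = 15.4 Ω
Parallel: admittances add. Y = 1/R + 1/(jωL) + jωC
Y = (0.0625 − j0.0403) S
|Y| = 0.0744 S → |Z| = 1/|Y| = 13.4 Ω, ∠Z = −∠Y = 32.8°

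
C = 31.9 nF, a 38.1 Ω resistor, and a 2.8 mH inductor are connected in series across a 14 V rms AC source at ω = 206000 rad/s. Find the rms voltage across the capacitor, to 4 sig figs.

4.997 V

X_L = ωL = 576.8 Ω
X_C = 1/(ωC) = 152.2 Ω
Net reactance X = X_L − X_C = 424.6 Ω
Z = 38.10 + j424.6 Ω
|Z| = √(38.10² + 424.6²) = 426.3 Ω
I = V/|Z| = 32.84 mA
V_C = I·|Z_C| = 0.03284 × 152.2 = 4.997 V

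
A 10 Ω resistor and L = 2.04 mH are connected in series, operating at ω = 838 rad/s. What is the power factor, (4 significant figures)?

X_L = ωL = 1.710 Ω
Z = 10.00 + j1.710 Ω
|Z| = √(10.00² + 1.710²) = 10.15 Ω
∠Z = arctan(1.710/10.00) = 9.701°
cos φ = cos(9.701°) = 0.9857

0.9857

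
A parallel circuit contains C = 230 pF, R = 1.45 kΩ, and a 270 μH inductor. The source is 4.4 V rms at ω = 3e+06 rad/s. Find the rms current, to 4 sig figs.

X_L = ωL = 810.0 Ω
X_C = 1/(ωC) = 1449 Ω
Parallel: admittances add. Y = 1/R + 1/(jωL) + jωC
Y = (0.0006897 − j0.0005446) S
|Y| = 0.0008787 S → |Z| = 1/|Y| = 1138 Ω, ∠Z = −∠Y = 38.30°
I = V/|Z| = 4.4/1138 = 3.866 mA

3.866 mA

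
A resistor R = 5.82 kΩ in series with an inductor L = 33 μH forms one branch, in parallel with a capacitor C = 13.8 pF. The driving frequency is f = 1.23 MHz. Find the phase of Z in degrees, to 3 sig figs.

-30.0°

ω = 2πf = 7.728e+06 rad/s
X_L = ωL = 255 Ω
X_C = 1/(ωC) = 9380 Ω
Branch 1 (R+jX_L): Z₁ = 5820 + j255 Ω, |Z₁| = 5830 Ω
Branch 2 (−jX_C): Z₂ = −j9380 Ω
Parallel: Z = Z₁Z₂/(Z₁+Z₂), |Z| = 5050 Ω, ∠Z = -30.0°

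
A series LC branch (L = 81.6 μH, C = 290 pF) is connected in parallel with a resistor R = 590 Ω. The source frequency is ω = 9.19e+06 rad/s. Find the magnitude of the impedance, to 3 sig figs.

316 Ω

X_L = ωL = 750 Ω
X_C = 1/(ωC) = 375 Ω
Branch 1: Z₁ = R = 590 Ω
Branch 2 (series LC): Z₂ = j(X_L − X_C) = j375 Ω
Parallel: Z = Z₁Z₂/(Z₁+Z₂), |Z| = 316 Ω, ∠Z = 57.6°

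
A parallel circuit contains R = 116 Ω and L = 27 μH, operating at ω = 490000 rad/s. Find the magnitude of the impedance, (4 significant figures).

X_L = ωL = 13.23 Ω
Parallel: admittances add. Y = 1/R + 1/(jωL)
Y = (0.008621 − j0.07559) S
|Y| = 0.07608 S → |Z| = 1/|Y| = 13.14 Ω, ∠Z = −∠Y = 83.49°

13.14 Ω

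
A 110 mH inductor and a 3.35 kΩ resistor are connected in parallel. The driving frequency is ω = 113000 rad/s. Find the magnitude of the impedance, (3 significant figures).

3230 Ω

X_L = ωL = 12400 Ω
Parallel: admittances add. Y = 1/R + 1/(jωL)
Y = (0.000299 − j8.05e-05) S
|Y| = 0.000309 S → |Z| = 1/|Y| = 3230 Ω, ∠Z = −∠Y = 15.1°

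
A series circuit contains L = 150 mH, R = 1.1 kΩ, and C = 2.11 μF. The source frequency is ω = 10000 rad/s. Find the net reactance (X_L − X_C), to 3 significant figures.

X_L = ωL = 1500 Ω
X_C = 1/(ωC) = 47.4 Ω
X = 1500 − 47.4 = 1450 Ω

1450 Ω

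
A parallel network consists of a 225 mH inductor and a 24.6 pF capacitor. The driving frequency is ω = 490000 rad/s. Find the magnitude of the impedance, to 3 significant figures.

X_L = ωL = 110000 Ω
X_C = 1/(ωC) = 83000 Ω
Parallel: admittances add. Y = 1/(jωL) + jωC
Y = (0 + j2.98e-06) S
|Y| = 2.98e-06 S → |Z| = 1/|Y| = 335000 Ω, ∠Z = −∠Y = -90.0°

335000 Ω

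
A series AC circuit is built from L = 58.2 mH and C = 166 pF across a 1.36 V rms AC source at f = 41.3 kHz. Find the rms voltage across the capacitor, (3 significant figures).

ω = 2πf = 259500 rad/s
X_L = ωL = 15100 Ω
X_C = 1/(ωC) = 23200 Ω
Net reactance X = X_L − X_C = -8110 Ω
Z = − j8110 Ω
|Z| = √(0² + 8110²) = 8110 Ω
I = V/|Z| = 168 μA
V_C = I·|Z_C| = 0.000168 × 23200 = 3.89 V

3.89 V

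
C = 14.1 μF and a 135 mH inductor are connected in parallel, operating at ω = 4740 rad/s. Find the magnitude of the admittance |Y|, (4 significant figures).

X_L = ωL = 639.9 Ω
X_C = 1/(ωC) = 14.96 Ω
Parallel: admittances add. Y = 1/(jωL) + jωC
Y = (0 + j0.06527) S
|Y| = 0.06527 S → |Z| = 1/|Y| = 15.32 Ω, ∠Z = −∠Y = -90.00°

65.27 mS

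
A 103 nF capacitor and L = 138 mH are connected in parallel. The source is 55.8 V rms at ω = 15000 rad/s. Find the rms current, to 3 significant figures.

59.3 mA

X_L = ωL = 2070 Ω
X_C = 1/(ωC) = 647 Ω
Parallel: admittances add. Y = 1/(jωL) + jωC
Y = (0 + j0.00106) S
|Y| = 0.00106 S → |Z| = 1/|Y| = 942 Ω, ∠Z = −∠Y = -90.0°
I = V/|Z| = 55.8/942 = 59.3 mA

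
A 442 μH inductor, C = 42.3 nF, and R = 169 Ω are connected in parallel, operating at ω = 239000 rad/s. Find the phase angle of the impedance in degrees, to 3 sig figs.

-6.21°

X_L = ωL = 106 Ω
X_C = 1/(ωC) = 98.9 Ω
Parallel: admittances add. Y = 1/R + 1/(jωL) + jωC
Y = (0.00592 + j0.000643) S
|Y| = 0.00595 S → |Z| = 1/|Y| = 168 Ω, ∠Z = −∠Y = -6.21°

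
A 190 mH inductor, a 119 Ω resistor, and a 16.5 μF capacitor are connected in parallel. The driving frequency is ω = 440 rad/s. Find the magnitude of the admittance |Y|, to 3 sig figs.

9.63 mS

X_L = ωL = 83.6 Ω
X_C = 1/(ωC) = 138 Ω
Parallel: admittances add. Y = 1/R + 1/(jωL) + jωC
Y = (0.00840 − j0.00470) S
|Y| = 0.00963 S → |Z| = 1/|Y| = 104 Ω, ∠Z = −∠Y = 29.2°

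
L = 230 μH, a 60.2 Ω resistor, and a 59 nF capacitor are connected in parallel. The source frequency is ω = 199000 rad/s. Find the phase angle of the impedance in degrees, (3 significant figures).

31.3°

X_L = ωL = 45.8 Ω
X_C = 1/(ωC) = 85.2 Ω
Parallel: admittances add. Y = 1/R + 1/(jωL) + jωC
Y = (0.0166 − j0.0101) S
|Y| = 0.0194 S → |Z| = 1/|Y| = 51.4 Ω, ∠Z = −∠Y = 31.3°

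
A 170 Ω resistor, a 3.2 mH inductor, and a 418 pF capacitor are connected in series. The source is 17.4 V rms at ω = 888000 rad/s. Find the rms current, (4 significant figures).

X_L = ωL = 2842 Ω
X_C = 1/(ωC) = 2694 Ω
Net reactance X = X_L − X_C = 147.5 Ω
Z = 170.0 + j147.5 Ω
|Z| = √(170.0² + 147.5²) = 225.1 Ω
I = V/|Z| = 17.4/225.1 = 77.31 mA

77.31 mA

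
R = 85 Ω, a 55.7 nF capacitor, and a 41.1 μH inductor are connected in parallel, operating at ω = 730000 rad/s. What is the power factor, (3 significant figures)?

X_L = ωL = 30.0 Ω
X_C = 1/(ωC) = 24.6 Ω
Parallel: admittances add. Y = 1/R + 1/(jωL) + jωC
Y = (0.0118 + j0.00733) S
|Y| = 0.0139 S → |Z| = 1/|Y| = 72.1 Ω, ∠Z = −∠Y = -31.9°
cos φ = cos(-31.9°) = 0.849

0.849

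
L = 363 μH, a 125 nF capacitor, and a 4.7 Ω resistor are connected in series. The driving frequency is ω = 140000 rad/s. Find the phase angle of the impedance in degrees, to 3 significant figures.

-53.4°

X_L = ωL = 50.8 Ω
X_C = 1/(ωC) = 57.1 Ω
Net reactance X = X_L − X_C = -6.32 Ω
Z = 4.70 − j6.32 Ω
|Z| = √(4.70² + 6.32²) = 7.88 Ω
∠Z = arctan(-6.32/4.70) = -53.4°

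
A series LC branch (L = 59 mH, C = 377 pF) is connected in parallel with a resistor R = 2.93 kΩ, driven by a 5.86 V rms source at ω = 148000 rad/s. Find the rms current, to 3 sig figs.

2.10 mA

X_L = ωL = 8730 Ω
X_C = 1/(ωC) = 17900 Ω
Branch 1: Z₁ = R = 2930 Ω
Branch 2 (series LC): Z₂ = j(X_L − X_C) = −j9190 Ω
Parallel: Z = Z₁Z₂/(Z₁+Z₂), |Z| = 2790 Ω, ∠Z = -17.7°
I = V/|Z| = 5.86/2790 = 2.10 mA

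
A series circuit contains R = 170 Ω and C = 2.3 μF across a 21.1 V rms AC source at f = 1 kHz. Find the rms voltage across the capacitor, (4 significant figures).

7.955 V

ω = 2πf = 6283 rad/s
X_C = 1/(ωC) = 69.20 Ω
Z = 170.0 − j69.20 Ω
|Z| = √(170.0² + 69.20²) = 183.5 Ω
I = V/|Z| = 115.0 mA
V_C = I·|Z_C| = 0.1150 × 69.20 = 7.955 V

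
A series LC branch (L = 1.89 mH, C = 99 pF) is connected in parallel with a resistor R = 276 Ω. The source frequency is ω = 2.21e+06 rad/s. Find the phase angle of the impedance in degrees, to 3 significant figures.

-35.0°

X_L = ωL = 4180 Ω
X_C = 1/(ωC) = 4570 Ω
Branch 1: Z₁ = R = 276 Ω
Branch 2 (series LC): Z₂ = j(X_L − X_C) = −j394 Ω
Parallel: Z = Z₁Z₂/(Z₁+Z₂), |Z| = 226 Ω, ∠Z = -35.0°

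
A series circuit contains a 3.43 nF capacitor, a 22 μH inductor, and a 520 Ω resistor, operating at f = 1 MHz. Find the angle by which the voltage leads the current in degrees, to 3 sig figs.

ω = 2πf = 6.283e+06 rad/s
X_L = ωL = 138 Ω
X_C = 1/(ωC) = 46.4 Ω
Net reactance X = X_L − X_C = 91.8 Ω
Z = 520 + j91.8 Ω
|Z| = √(520² + 91.8²) = 528 Ω
∠Z = arctan(91.8/520) = 10.0°

10.0°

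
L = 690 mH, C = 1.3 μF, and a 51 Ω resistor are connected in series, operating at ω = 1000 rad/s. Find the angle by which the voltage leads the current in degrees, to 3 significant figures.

X_L = ωL = 690 Ω
X_C = 1/(ωC) = 769 Ω
Net reactance X = X_L − X_C = -79.2 Ω
Z = 51.0 − j79.2 Ω
|Z| = √(51.0² + 79.2²) = 94.2 Ω
∠Z = arctan(-79.2/51.0) = -57.2°

-57.2°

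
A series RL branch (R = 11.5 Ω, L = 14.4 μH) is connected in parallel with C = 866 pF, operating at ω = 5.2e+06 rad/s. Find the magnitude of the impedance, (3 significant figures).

114 Ω

X_L = ωL = 74.9 Ω
X_C = 1/(ωC) = 222 Ω
Branch 1 (R+jX_L): Z₁ = 11.5 + j74.9 Ω, |Z₁| = 75.8 Ω
Branch 2 (−jX_C): Z₂ = −j222 Ω
Parallel: Z = Z₁Z₂/(Z₁+Z₂), |Z| = 114 Ω, ∠Z = 76.8°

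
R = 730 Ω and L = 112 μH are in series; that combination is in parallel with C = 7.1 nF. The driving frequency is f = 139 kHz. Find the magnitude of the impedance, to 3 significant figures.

162 Ω

ω = 2πf = 873400 rad/s
X_L = ωL = 97.8 Ω
X_C = 1/(ωC) = 161 Ω
Branch 1 (R+jX_L): Z₁ = 730 + j97.8 Ω, |Z₁| = 737 Ω
Branch 2 (−jX_C): Z₂ = −j161 Ω
Parallel: Z = Z₁Z₂/(Z₁+Z₂), |Z| = 162 Ω, ∠Z = -77.4°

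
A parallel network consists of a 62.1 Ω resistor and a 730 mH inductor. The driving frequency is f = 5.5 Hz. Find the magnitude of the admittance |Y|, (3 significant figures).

42.8 mS

ω = 2πf = 34.56 rad/s
X_L = ωL = 25.2 Ω
Parallel: admittances add. Y = 1/R + 1/(jωL)
Y = (0.0161 − j0.0396) S
|Y| = 0.0428 S → |Z| = 1/|Y| = 23.4 Ω, ∠Z = −∠Y = 67.9°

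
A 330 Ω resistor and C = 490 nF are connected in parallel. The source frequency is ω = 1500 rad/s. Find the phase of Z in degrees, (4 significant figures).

X_C = 1/(ωC) = 1361 Ω
Parallel: admittances add. Y = 1/R + jωC
Y = (0.003030 + j0.0007350) S
|Y| = 0.003118 S → |Z| = 1/|Y| = 320.7 Ω, ∠Z = −∠Y = -13.63°

-13.63°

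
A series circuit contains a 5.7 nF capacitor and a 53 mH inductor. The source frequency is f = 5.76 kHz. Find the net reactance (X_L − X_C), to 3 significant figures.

ω = 2πf = 36190 rad/s
X_L = ωL = 1920 Ω
X_C = 1/(ωC) = 4850 Ω
X = 1920 − 4850 = -2930 Ω

-2930 Ω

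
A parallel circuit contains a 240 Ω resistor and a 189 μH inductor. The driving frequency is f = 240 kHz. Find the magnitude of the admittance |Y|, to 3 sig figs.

ω = 2πf = 1.508e+06 rad/s
X_L = ωL = 285 Ω
Parallel: admittances add. Y = 1/R + 1/(jωL)
Y = (0.00417 − j0.00351) S
|Y| = 0.00545 S → |Z| = 1/|Y| = 184 Ω, ∠Z = −∠Y = 40.1°

5.45 mS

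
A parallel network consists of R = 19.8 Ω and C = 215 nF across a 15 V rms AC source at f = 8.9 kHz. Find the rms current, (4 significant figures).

778.7 mA

ω = 2πf = 55920 rad/s
X_C = 1/(ωC) = 83.17 Ω
Parallel: admittances add. Y = 1/R + jωC
Y = (0.05051 + j0.01202) S
|Y| = 0.05192 S → |Z| = 1/|Y| = 19.26 Ω, ∠Z = −∠Y = -13.39°
I = V/|Z| = 15/19.26 = 778.7 mA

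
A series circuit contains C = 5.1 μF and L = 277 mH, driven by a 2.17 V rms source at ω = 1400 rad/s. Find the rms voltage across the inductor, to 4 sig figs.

3.397 V

X_L = ωL = 387.8 Ω
X_C = 1/(ωC) = 140.1 Ω
Net reactance X = X_L − X_C = 247.7 Ω
Z = j247.7 Ω
|Z| = √(0² + 247.7²) = 247.7 Ω
I = V/|Z| = 8.759 mA
V_L = I·|Z_L| = 0.008759 × 387.8 = 3.397 V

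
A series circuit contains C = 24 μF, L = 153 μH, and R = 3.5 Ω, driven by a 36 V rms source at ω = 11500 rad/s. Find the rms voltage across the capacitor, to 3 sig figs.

X_L = ωL = 1.76 Ω
X_C = 1/(ωC) = 3.62 Ω
Net reactance X = X_L − X_C = -1.86 Ω
Z = 3.50 − j1.86 Ω
|Z| = √(3.50² + 1.86²) = 3.97 Ω
I = V/|Z| = 9.08 A
V_C = I·|Z_C| = 9.08 × 3.62 = 32.9 V

32.9 V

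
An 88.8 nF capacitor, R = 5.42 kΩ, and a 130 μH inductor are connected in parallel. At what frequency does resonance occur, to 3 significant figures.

ω₀ = 1/√(LC) = 1/√(0.00013 × 8.88e-08) = 294300 rad/s
f₀ = ω₀/(2π) = 46.8 kHz

46.8 kHz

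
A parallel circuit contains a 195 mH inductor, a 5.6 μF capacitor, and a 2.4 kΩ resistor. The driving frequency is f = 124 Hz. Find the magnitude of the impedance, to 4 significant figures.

ω = 2πf = 779.1 rad/s
X_L = ωL = 151.9 Ω
X_C = 1/(ωC) = 229.2 Ω
Parallel: admittances add. Y = 1/R + 1/(jωL) + jωC
Y = (0.0004167 − j0.002219) S
|Y| = 0.002258 S → |Z| = 1/|Y| = 442.9 Ω, ∠Z = −∠Y = 79.37°

442.9 Ω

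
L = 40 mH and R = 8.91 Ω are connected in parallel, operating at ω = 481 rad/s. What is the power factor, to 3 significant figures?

X_L = ωL = 19.2 Ω
Parallel: admittances add. Y = 1/R + 1/(jωL)
Y = (0.112 − j0.0520) S
|Y| = 0.124 S → |Z| = 1/|Y| = 8.09 Ω, ∠Z = −∠Y = 24.8°
cos φ = cos(24.8°) = 0.907

0.907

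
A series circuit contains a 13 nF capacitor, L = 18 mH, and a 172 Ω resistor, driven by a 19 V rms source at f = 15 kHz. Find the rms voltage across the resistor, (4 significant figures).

ω = 2πf = 94250 rad/s
X_L = ωL = 1696 Ω
X_C = 1/(ωC) = 816.2 Ω
Net reactance X = X_L − X_C = 880.3 Ω
Z = 172.0 + j880.3 Ω
|Z| = √(172.0² + 880.3²) = 896.9 Ω
I = V/|Z| = 21.18 mA
V_R = I·|Z_R| = 0.02118 × 172.0 = 3.644 V

3.644 V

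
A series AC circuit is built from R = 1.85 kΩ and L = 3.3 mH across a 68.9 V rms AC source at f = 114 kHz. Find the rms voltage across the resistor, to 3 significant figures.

42.5 V

ω = 2πf = 716300 rad/s
X_L = ωL = 2360 Ω
Z = 1850 + j2360 Ω
|Z| = √(1850² + 2360²) = 3000 Ω
I = V/|Z| = 23.0 mA
V_R = I·|Z_R| = 0.0230 × 1850 = 42.5 V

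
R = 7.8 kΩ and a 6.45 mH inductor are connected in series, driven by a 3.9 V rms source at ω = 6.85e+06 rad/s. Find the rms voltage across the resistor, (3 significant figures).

X_L = ωL = 44200 Ω
Z = 7800 + j44200 Ω
|Z| = √(7800² + 44200²) = 44900 Ω
I = V/|Z| = 86.9 μA
V_R = I·|Z_R| = 8.69e-05 × 7800 = 0.678 V

0.678 V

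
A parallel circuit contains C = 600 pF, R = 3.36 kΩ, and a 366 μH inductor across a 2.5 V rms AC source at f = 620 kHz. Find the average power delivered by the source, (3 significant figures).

ω = 2πf = 3.896e+06 rad/s
X_L = ωL = 1430 Ω
X_C = 1/(ωC) = 428 Ω
Parallel: admittances add. Y = 1/R + 1/(jωL) + jωC
Y = (0.000298 + j0.00164) S
|Y| = 0.00166 S → |Z| = 1/|Y| = 601 Ω, ∠Z = −∠Y = -79.7°
I = V/|Z| = 4.16 mA
P = VI cos φ = 2.5 × 0.00416 × cos(-79.7°) = 1.86 mW

1.86 mW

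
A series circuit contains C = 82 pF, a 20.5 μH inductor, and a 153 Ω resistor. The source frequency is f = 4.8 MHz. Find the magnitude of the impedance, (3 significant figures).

263 Ω

ω = 2πf = 3.016e+07 rad/s
X_L = ωL = 618 Ω
X_C = 1/(ωC) = 404 Ω
Net reactance X = X_L − X_C = 214 Ω
Z = 153 + j214 Ω
|Z| = √(153² + 214²) = 263 Ω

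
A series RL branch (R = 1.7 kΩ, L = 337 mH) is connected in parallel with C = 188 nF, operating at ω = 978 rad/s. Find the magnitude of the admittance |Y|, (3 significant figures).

X_L = ωL = 330 Ω
X_C = 1/(ωC) = 5440 Ω
Branch 1 (R+jX_L): Z₁ = 1700 + j330 Ω, |Z₁| = 1730 Ω
Branch 2 (−jX_C): Z₂ = −j5440 Ω
Parallel: Z = Z₁Z₂/(Z₁+Z₂), |Z| = 1750 Ω, ∠Z = -7.43°
|Y| = 1/|Z| = 572 μS

572 μS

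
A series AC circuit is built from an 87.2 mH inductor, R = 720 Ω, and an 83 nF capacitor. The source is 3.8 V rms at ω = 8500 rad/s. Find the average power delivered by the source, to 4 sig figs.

10.66 mW

X_L = ωL = 741.2 Ω
X_C = 1/(ωC) = 1417 Ω
Net reactance X = X_L − X_C = -676.2 Ω
Z = 720.0 − j676.2 Ω
|Z| = √(720.0² + 676.2²) = 987.8 Ω
∠Z = arctan(-676.2/720.0) = -43.20°
I = V/|Z| = 3.847 mA
P = VI cos φ = 3.8 × 0.003847 × cos(-43.20°) = 10.66 mW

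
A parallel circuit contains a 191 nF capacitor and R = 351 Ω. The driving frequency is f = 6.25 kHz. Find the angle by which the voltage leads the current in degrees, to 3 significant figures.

-69.2°

ω = 2πf = 39270 rad/s
X_C = 1/(ωC) = 133 Ω
Parallel: admittances add. Y = 1/R + jωC
Y = (0.00285 + j0.00750) S
|Y| = 0.00802 S → |Z| = 1/|Y| = 125 Ω, ∠Z = −∠Y = -69.2°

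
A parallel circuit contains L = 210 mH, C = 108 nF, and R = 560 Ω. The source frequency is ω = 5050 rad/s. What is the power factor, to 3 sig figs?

X_L = ωL = 1060 Ω
X_C = 1/(ωC) = 1830 Ω
Parallel: admittances add. Y = 1/R + 1/(jωL) + jωC
Y = (0.00179 − j0.000398) S
|Y| = 0.00183 S → |Z| = 1/|Y| = 547 Ω, ∠Z = −∠Y = 12.6°
cos φ = cos(12.6°) = 0.976

0.976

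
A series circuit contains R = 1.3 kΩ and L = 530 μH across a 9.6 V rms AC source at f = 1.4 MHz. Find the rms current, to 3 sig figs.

1.98 mA

ω = 2πf = 8.796e+06 rad/s
X_L = ωL = 4660 Ω
Z = 1300 + j4660 Ω
|Z| = √(1300² + 4660²) = 4840 Ω
I = V/|Z| = 9.6/4840 = 1.98 mA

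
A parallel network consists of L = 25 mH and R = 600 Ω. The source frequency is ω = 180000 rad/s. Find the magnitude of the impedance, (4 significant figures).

594.7 Ω

X_L = ωL = 4500 Ω
Parallel: admittances add. Y = 1/R + 1/(jωL)
Y = (0.001667 − j0.0002222) S
|Y| = 0.001681 S → |Z| = 1/|Y| = 594.7 Ω, ∠Z = −∠Y = 7.595°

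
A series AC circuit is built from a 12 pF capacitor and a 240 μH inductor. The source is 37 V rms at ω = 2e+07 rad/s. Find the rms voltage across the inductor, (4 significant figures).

280.4 V

X_L = ωL = 4800 Ω
X_C = 1/(ωC) = 4167 Ω
Net reactance X = X_L − X_C = 633.3 Ω
Z = j633.3 Ω
|Z| = √(0² + 633.3²) = 633.3 Ω
I = V/|Z| = 58.42 mA
V_L = I·|Z_L| = 0.05842 × 4800 = 280.4 V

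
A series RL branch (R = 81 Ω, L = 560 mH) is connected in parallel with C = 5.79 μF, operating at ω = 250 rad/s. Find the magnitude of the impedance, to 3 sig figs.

201 Ω

X_L = ωL = 140 Ω
X_C = 1/(ωC) = 691 Ω
Branch 1 (R+jX_L): Z₁ = 81.0 + j140 Ω, |Z₁| = 162 Ω
Branch 2 (−jX_C): Z₂ = −j691 Ω
Parallel: Z = Z₁Z₂/(Z₁+Z₂), |Z| = 201 Ω, ∠Z = 51.6°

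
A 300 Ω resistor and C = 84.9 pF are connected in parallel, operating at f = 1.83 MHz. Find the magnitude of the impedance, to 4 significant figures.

287.9 Ω

ω = 2πf = 1.15e+07 rad/s
X_C = 1/(ωC) = 1024 Ω
Parallel: admittances add. Y = 1/R + jωC
Y = (0.003333 + j0.0009762) S
|Y| = 0.003473 S → |Z| = 1/|Y| = 287.9 Ω, ∠Z = −∠Y = -16.32°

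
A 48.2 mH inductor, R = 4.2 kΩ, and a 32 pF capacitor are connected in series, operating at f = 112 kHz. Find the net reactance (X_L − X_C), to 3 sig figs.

-10500 Ω

ω = 2πf = 703700 rad/s
X_L = ωL = 33900 Ω
X_C = 1/(ωC) = 44400 Ω
X = 33900 − 44400 = -10500 Ω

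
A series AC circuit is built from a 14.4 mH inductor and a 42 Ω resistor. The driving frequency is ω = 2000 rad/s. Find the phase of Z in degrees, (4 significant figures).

34.44°

X_L = ωL = 28.80 Ω
Z = 42.00 + j28.80 Ω
|Z| = √(42.00² + 28.80²) = 50.93 Ω
∠Z = arctan(28.80/42.00) = 34.44°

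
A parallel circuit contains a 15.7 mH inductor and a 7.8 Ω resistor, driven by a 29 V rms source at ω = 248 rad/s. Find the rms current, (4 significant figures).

8.325 A

X_L = ωL = 3.894 Ω
Parallel: admittances add. Y = 1/R + 1/(jωL)
Y = (0.1282 − j0.2568) S
|Y| = 0.2871 S → |Z| = 1/|Y| = 3.484 Ω, ∠Z = −∠Y = 63.47°
I = V/|Z| = 29/3.484 = 8.325 A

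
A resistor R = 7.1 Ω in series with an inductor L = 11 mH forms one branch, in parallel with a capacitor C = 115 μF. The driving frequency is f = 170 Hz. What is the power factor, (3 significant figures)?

ω = 2πf = 1068 rad/s
X_L = ωL = 11.7 Ω
X_C = 1/(ωC) = 8.14 Ω
Branch 1 (R+jX_L): Z₁ = 7.10 + j11.7 Ω, |Z₁| = 13.7 Ω
Branch 2 (−jX_C): Z₂ = −j8.14 Ω
Parallel: Z = Z₁Z₂/(Z₁+Z₂), |Z| = 14.0 Ω, ∠Z = -58.1°
cos φ = cos(-58.1°) = 0.529

0.529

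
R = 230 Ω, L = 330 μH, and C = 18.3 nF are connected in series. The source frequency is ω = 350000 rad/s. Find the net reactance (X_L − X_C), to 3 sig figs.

-40.6 Ω

X_L = ωL = 116 Ω
X_C = 1/(ωC) = 156 Ω
X = 116 − 156 = -40.6 Ω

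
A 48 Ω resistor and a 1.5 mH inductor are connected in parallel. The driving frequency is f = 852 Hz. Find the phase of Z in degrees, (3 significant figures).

ω = 2πf = 5353 rad/s
X_L = ωL = 8.03 Ω
Parallel: admittances add. Y = 1/R + 1/(jωL)
Y = (0.0208 − j0.125) S
|Y| = 0.126 S → |Z| = 1/|Y| = 7.92 Ω, ∠Z = −∠Y = 80.5°

80.5°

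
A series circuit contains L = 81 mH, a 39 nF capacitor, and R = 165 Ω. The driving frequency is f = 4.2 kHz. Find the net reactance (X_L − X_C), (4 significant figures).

1166 Ω

ω = 2πf = 26390 rad/s
X_L = ωL = 2138 Ω
X_C = 1/(ωC) = 971.6 Ω
X = 2138 − 971.6 = 1166 Ω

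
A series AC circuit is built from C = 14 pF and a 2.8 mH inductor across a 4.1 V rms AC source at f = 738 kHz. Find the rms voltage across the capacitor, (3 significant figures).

ω = 2πf = 4.637e+06 rad/s
X_L = ωL = 13000 Ω
X_C = 1/(ωC) = 15400 Ω
Net reactance X = X_L − X_C = -2420 Ω
Z = − j2420 Ω
|Z| = √(0² + 2420²) = 2420 Ω
I = V/|Z| = 1.69 mA
V_C = I·|Z_C| = 0.00169 × 15400 = 26.1 V

26.1 V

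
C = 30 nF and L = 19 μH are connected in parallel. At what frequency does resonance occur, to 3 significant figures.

211 kHz

ω₀ = 1/√(LC) = 1/√(1.9e-05 × 3e-08) = 1.325e+06 rad/s
f₀ = ω₀/(2π) = 211 kHz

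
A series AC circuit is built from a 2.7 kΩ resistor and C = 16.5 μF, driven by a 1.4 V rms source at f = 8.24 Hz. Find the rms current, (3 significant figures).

ω = 2πf = 51.77 rad/s
X_C = 1/(ωC) = 1170 Ω
Z = 2700 − j1170 Ω
|Z| = √(2700² + 1170²) = 2940 Ω
I = V/|Z| = 1.4/2940 = 476 μA

476 μA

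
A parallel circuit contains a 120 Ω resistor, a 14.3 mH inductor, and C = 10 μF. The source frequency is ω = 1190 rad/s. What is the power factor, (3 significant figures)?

X_L = ωL = 17.0 Ω
X_C = 1/(ωC) = 84.0 Ω
Parallel: admittances add. Y = 1/R + 1/(jωL) + jωC
Y = (0.00833 − j0.0469) S
|Y| = 0.0476 S → |Z| = 1/|Y| = 21.0 Ω, ∠Z = −∠Y = 79.9°
cos φ = cos(79.9°) = 0.175

0.175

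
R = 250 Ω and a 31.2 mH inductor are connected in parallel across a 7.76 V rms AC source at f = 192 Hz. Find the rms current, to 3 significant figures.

208 mA

ω = 2πf = 1206 rad/s
X_L = ωL = 37.6 Ω
Parallel: admittances add. Y = 1/R + 1/(jωL)
Y = (0.00400 − j0.0266) S
|Y| = 0.0269 S → |Z| = 1/|Y| = 37.2 Ω, ∠Z = −∠Y = 81.4°
I = V/|Z| = 7.76/37.2 = 208 mA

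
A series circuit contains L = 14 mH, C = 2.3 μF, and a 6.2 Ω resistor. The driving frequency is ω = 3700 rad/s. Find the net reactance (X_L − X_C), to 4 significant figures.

-65.71 Ω

X_L = ωL = 51.80 Ω
X_C = 1/(ωC) = 117.5 Ω
X = 51.80 − 117.5 = -65.71 Ω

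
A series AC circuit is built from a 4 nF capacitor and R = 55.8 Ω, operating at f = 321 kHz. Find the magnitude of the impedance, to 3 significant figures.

136 Ω

ω = 2πf = 2.017e+06 rad/s
X_C = 1/(ωC) = 124 Ω
Z = 55.8 − j124 Ω
|Z| = √(55.8² + 124²) = 136 Ω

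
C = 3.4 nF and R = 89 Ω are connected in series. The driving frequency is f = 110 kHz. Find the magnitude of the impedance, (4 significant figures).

ω = 2πf = 691200 rad/s
X_C = 1/(ωC) = 425.5 Ω
Z = 89.00 − j425.5 Ω
|Z| = √(89.00² + 425.5²) = 434.8 Ω

434.8 Ω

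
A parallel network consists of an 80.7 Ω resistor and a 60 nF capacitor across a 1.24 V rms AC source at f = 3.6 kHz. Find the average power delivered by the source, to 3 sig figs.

19.1 mW

ω = 2πf = 22620 rad/s
X_C = 1/(ωC) = 737 Ω
Parallel: admittances add. Y = 1/R + jωC
Y = (0.0124 + j0.00136) S
|Y| = 0.0125 S → |Z| = 1/|Y| = 80.2 Ω, ∠Z = −∠Y = -6.25°
I = V/|Z| = 15.5 mA
P = VI cos φ = 1.24 × 0.0155 × cos(-6.25°) = 19.1 mW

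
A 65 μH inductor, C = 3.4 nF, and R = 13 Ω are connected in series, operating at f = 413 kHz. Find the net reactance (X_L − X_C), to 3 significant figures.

ω = 2πf = 2.595e+06 rad/s
X_L = ωL = 169 Ω
X_C = 1/(ωC) = 113 Ω
X = 169 − 113 = 55.3 Ω

55.3 Ω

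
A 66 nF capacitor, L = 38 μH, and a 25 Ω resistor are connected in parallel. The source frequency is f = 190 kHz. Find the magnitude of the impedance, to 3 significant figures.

14.4 Ω

ω = 2πf = 1.194e+06 rad/s
X_L = ωL = 45.4 Ω
X_C = 1/(ωC) = 12.7 Ω
Parallel: admittances add. Y = 1/R + 1/(jωL) + jωC
Y = (0.0400 + j0.0567) S
|Y| = 0.0694 S → |Z| = 1/|Y| = 14.4 Ω, ∠Z = −∠Y = -54.8°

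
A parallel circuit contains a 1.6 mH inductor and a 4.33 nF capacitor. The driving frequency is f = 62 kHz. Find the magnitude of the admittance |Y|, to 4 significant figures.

82.40 μS

ω = 2πf = 389600 rad/s
X_L = ωL = 623.3 Ω
X_C = 1/(ωC) = 592.8 Ω
Parallel: admittances add. Y = 1/(jωL) + jωC
Y = (0 + j8.24e-05) S
|Y| = 8.24e-05 S → |Z| = 1/|Y| = 12140 Ω, ∠Z = −∠Y = -90.00°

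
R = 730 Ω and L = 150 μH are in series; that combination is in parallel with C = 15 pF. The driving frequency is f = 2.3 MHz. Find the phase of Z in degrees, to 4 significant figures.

ω = 2πf = 1.445e+07 rad/s
X_L = ωL = 2168 Ω
X_C = 1/(ωC) = 4613 Ω
Branch 1 (R+jX_L): Z₁ = 730.0 + j2168 Ω, |Z₁| = 2287 Ω
Branch 2 (−jX_C): Z₂ = −j4613 Ω
Parallel: Z = Z₁Z₂/(Z₁+Z₂), |Z| = 4135 Ω, ∠Z = 54.77°

54.77°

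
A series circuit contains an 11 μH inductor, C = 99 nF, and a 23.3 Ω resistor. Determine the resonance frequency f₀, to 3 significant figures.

153 kHz

ω₀ = 1/√(LC) = 1/√(1.1e-05 × 9.9e-08) = 958300 rad/s
f₀ = ω₀/(2π) = 153 kHz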